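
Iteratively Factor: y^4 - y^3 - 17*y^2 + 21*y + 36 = (y + 1)*(y^3 - 2*y^2 - 15*y + 36) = (y + 1)*(y + 4)*(y^2 - 6*y + 9) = (y - 3)*(y + 1)*(y + 4)*(y - 3)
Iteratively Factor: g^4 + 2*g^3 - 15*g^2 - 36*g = (g)*(g^3 + 2*g^2 - 15*g - 36) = g*(g + 3)*(g^2 - g - 12) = g*(g + 3)^2*(g - 4)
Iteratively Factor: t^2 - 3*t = (t - 3)*(t)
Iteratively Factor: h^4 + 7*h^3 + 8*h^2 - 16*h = (h + 4)*(h^3 + 3*h^2 - 4*h) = h*(h + 4)*(h^2 + 3*h - 4) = h*(h + 4)^2*(h - 1)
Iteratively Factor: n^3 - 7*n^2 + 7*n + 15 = (n + 1)*(n^2 - 8*n + 15) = (n - 3)*(n + 1)*(n - 5)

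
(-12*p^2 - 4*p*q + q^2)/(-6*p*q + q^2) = (2*p + q)/q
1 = 1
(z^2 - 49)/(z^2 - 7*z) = (z + 7)/z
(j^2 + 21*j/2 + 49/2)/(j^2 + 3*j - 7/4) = 2*(j + 7)/(2*j - 1)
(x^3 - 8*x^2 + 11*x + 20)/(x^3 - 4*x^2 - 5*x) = (x - 4)/x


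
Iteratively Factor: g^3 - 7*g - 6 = (g + 1)*(g^2 - g - 6) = (g + 1)*(g + 2)*(g - 3)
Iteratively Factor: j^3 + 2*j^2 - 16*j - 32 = (j + 2)*(j^2 - 16) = (j - 4)*(j + 2)*(j + 4)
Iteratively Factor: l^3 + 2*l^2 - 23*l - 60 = (l + 3)*(l^2 - l - 20) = (l + 3)*(l + 4)*(l - 5)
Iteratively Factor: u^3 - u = (u)*(u^2 - 1) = u*(u - 1)*(u + 1)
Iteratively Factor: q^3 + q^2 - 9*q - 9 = (q - 3)*(q^2 + 4*q + 3) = (q - 3)*(q + 3)*(q + 1)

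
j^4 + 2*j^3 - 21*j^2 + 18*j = j*(j - 3)*(j - 1)*(j + 6)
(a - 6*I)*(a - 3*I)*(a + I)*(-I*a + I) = -I*a^4 - 8*a^3 + I*a^3 + 8*a^2 + 9*I*a^2 - 18*a - 9*I*a + 18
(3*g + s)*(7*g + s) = 21*g^2 + 10*g*s + s^2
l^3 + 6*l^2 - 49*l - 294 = (l - 7)*(l + 6)*(l + 7)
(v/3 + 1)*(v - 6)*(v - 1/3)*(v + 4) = v^4/3 + 2*v^3/9 - 91*v^2/9 - 62*v/3 + 8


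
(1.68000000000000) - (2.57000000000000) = -0.890000000000000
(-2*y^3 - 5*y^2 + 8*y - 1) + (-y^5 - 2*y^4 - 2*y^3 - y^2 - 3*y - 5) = -y^5 - 2*y^4 - 4*y^3 - 6*y^2 + 5*y - 6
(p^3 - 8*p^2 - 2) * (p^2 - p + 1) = p^5 - 9*p^4 + 9*p^3 - 10*p^2 + 2*p - 2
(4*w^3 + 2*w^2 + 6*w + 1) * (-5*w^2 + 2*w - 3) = -20*w^5 - 2*w^4 - 38*w^3 + w^2 - 16*w - 3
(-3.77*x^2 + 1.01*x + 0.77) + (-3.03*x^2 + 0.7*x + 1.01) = -6.8*x^2 + 1.71*x + 1.78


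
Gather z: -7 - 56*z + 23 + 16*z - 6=10 - 40*z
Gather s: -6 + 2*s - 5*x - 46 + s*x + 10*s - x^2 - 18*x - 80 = s*(x + 12) - x^2 - 23*x - 132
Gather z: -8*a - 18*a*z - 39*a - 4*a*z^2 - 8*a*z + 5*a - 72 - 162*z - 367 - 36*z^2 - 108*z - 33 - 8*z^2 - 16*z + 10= -42*a + z^2*(-4*a - 44) + z*(-26*a - 286) - 462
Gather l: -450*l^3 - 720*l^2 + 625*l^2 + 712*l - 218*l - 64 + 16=-450*l^3 - 95*l^2 + 494*l - 48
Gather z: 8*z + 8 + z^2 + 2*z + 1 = z^2 + 10*z + 9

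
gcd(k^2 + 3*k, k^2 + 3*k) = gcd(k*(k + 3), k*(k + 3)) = k^2 + 3*k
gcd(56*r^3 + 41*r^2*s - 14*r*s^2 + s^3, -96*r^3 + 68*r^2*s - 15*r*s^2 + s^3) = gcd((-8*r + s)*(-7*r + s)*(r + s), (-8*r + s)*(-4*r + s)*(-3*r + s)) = 8*r - s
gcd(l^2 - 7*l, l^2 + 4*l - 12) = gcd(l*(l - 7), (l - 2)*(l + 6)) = 1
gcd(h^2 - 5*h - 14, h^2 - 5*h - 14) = h^2 - 5*h - 14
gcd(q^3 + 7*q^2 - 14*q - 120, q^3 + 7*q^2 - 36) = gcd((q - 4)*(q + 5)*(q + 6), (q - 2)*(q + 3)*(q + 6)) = q + 6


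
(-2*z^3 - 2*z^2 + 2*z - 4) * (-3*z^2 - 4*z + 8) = 6*z^5 + 14*z^4 - 14*z^3 - 12*z^2 + 32*z - 32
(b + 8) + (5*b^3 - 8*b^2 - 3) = 5*b^3 - 8*b^2 + b + 5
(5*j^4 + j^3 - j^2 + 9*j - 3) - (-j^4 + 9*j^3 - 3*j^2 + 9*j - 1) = 6*j^4 - 8*j^3 + 2*j^2 - 2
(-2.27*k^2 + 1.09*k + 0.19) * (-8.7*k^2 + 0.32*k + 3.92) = 19.749*k^4 - 10.2094*k^3 - 10.2026*k^2 + 4.3336*k + 0.7448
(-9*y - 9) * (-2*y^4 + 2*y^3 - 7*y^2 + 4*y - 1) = 18*y^5 + 45*y^3 + 27*y^2 - 27*y + 9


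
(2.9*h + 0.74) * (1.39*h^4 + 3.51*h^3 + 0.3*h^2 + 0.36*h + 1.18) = 4.031*h^5 + 11.2076*h^4 + 3.4674*h^3 + 1.266*h^2 + 3.6884*h + 0.8732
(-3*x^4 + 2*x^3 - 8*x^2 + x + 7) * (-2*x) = 6*x^5 - 4*x^4 + 16*x^3 - 2*x^2 - 14*x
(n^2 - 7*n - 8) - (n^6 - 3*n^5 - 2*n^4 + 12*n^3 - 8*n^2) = -n^6 + 3*n^5 + 2*n^4 - 12*n^3 + 9*n^2 - 7*n - 8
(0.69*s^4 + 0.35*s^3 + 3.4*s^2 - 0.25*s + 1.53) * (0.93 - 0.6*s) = -0.414*s^5 + 0.4317*s^4 - 1.7145*s^3 + 3.312*s^2 - 1.1505*s + 1.4229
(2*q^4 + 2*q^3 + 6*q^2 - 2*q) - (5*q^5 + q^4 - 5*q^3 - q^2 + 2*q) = -5*q^5 + q^4 + 7*q^3 + 7*q^2 - 4*q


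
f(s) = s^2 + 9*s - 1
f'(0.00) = 9.00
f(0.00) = -1.00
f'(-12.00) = -15.00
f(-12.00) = 35.00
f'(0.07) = 9.14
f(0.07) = -0.37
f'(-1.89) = 5.22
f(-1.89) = -14.44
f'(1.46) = 11.92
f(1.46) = 14.27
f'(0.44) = 9.88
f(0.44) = 3.15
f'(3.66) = 16.32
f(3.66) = 45.34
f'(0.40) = 9.80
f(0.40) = 2.76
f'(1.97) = 12.94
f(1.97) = 20.61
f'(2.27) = 13.54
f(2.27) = 24.58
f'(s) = 2*s + 9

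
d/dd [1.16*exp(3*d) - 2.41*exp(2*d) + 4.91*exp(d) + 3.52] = (3.48*exp(2*d) - 4.82*exp(d) + 4.91)*exp(d)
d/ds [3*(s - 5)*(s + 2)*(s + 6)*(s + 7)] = 12*s^3 + 90*s^2 - 42*s - 768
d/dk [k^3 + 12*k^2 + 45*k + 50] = 3*k^2 + 24*k + 45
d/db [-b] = -1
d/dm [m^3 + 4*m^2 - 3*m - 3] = 3*m^2 + 8*m - 3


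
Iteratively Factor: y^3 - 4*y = (y + 2)*(y^2 - 2*y) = y*(y + 2)*(y - 2)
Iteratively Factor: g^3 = (g)*(g^2) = g^2*(g)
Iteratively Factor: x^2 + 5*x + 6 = (x + 2)*(x + 3)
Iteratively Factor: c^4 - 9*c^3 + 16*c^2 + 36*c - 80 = (c + 2)*(c^3 - 11*c^2 + 38*c - 40) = (c - 4)*(c + 2)*(c^2 - 7*c + 10) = (c - 5)*(c - 4)*(c + 2)*(c - 2)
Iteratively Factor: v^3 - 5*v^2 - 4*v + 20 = (v - 2)*(v^2 - 3*v - 10) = (v - 2)*(v + 2)*(v - 5)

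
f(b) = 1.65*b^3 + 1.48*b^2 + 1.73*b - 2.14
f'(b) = 4.95*b^2 + 2.96*b + 1.73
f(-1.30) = -5.51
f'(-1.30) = 6.25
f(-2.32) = -18.79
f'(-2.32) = 21.51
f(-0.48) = -2.81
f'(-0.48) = 1.45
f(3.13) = 68.37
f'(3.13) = 59.49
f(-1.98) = -12.57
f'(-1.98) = 15.28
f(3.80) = 116.34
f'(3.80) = 84.46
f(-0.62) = -3.04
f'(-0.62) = 1.80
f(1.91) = 18.06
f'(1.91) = 25.44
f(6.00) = 417.92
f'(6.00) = 197.69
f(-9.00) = -1100.68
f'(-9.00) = 376.04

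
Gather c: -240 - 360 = -600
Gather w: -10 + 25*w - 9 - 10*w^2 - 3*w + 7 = -10*w^2 + 22*w - 12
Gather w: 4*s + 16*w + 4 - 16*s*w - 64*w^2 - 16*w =-16*s*w + 4*s - 64*w^2 + 4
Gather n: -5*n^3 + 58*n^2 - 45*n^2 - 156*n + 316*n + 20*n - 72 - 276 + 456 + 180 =-5*n^3 + 13*n^2 + 180*n + 288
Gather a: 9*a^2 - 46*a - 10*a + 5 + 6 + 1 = 9*a^2 - 56*a + 12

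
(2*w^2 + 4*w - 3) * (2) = 4*w^2 + 8*w - 6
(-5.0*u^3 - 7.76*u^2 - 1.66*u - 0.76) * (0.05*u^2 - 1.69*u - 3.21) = -0.25*u^5 + 8.062*u^4 + 29.0814*u^3 + 27.677*u^2 + 6.613*u + 2.4396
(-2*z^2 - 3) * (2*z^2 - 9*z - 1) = -4*z^4 + 18*z^3 - 4*z^2 + 27*z + 3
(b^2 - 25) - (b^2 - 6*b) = 6*b - 25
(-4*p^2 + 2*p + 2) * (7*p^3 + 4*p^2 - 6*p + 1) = -28*p^5 - 2*p^4 + 46*p^3 - 8*p^2 - 10*p + 2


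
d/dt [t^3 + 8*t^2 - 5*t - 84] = 3*t^2 + 16*t - 5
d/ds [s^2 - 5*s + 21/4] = 2*s - 5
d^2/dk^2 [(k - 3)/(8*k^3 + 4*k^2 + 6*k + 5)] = 4*(96*k^5 - 528*k^4 - 400*k^3 - 408*k^2 + 42*k - 39)/(512*k^9 + 768*k^8 + 1536*k^7 + 2176*k^6 + 2112*k^5 + 2112*k^4 + 1536*k^3 + 840*k^2 + 450*k + 125)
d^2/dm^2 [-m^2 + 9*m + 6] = -2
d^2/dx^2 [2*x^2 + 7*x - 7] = 4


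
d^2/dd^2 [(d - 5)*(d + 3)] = 2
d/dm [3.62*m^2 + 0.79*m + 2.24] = 7.24*m + 0.79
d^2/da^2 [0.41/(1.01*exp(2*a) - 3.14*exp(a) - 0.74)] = ((1.2874 - 1.6564*exp(a))*(-1.01*exp(2*a) + 3.14*exp(a) + 0.74) - 0.41*(2.02*exp(a) - 3.14)*(4.04*exp(a) - 6.28)*exp(a))*exp(a)/(-1.01*exp(2*a) + 3.14*exp(a) + 0.74)^3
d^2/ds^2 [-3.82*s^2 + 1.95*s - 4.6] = -7.64000000000000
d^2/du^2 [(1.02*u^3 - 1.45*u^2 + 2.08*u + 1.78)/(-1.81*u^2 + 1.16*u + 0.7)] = (7.105427357601e-15*u^5 - 12.86944*u^3 - 28.935288*u^2 + 3.612768*u - 4.501936)/(5.929741*u^6 - 11.400828*u^5 + 0.426798*u^4 + 7.257424*u^3 - 0.16506*u^2 - 1.7052*u - 0.343)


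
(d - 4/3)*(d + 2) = d^2 + 2*d/3 - 8/3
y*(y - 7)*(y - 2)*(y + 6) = y^4 - 3*y^3 - 40*y^2 + 84*y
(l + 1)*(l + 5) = l^2 + 6*l + 5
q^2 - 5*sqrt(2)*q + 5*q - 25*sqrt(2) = (q + 5)*(q - 5*sqrt(2))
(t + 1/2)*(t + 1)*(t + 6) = t^3 + 15*t^2/2 + 19*t/2 + 3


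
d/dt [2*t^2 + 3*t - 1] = 4*t + 3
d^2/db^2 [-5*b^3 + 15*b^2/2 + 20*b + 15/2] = 15 - 30*b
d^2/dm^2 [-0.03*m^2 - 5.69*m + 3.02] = -0.0600000000000000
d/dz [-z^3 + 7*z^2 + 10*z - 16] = -3*z^2 + 14*z + 10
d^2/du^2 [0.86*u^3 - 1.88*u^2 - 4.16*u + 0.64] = 5.16*u - 3.76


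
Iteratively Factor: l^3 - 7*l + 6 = (l - 2)*(l^2 + 2*l - 3) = (l - 2)*(l + 3)*(l - 1)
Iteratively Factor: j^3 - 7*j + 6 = (j + 3)*(j^2 - 3*j + 2) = (j - 1)*(j + 3)*(j - 2)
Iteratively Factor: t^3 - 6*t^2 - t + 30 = (t - 3)*(t^2 - 3*t - 10) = (t - 3)*(t + 2)*(t - 5)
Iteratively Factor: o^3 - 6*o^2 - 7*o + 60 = (o - 4)*(o^2 - 2*o - 15) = (o - 4)*(o + 3)*(o - 5)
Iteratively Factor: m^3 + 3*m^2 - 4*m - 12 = (m + 3)*(m^2 - 4) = (m - 2)*(m + 3)*(m + 2)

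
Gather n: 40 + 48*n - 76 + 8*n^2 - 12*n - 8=8*n^2 + 36*n - 44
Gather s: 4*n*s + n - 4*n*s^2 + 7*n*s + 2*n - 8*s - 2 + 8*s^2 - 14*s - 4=3*n + s^2*(8 - 4*n) + s*(11*n - 22) - 6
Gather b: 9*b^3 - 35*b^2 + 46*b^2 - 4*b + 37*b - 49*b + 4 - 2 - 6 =9*b^3 + 11*b^2 - 16*b - 4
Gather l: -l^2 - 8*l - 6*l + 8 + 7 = -l^2 - 14*l + 15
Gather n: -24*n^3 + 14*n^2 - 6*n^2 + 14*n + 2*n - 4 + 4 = -24*n^3 + 8*n^2 + 16*n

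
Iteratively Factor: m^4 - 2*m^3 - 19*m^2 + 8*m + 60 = (m + 3)*(m^3 - 5*m^2 - 4*m + 20) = (m - 2)*(m + 3)*(m^2 - 3*m - 10) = (m - 5)*(m - 2)*(m + 3)*(m + 2)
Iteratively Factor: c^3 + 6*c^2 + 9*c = (c + 3)*(c^2 + 3*c) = c*(c + 3)*(c + 3)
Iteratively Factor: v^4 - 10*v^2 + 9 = (v + 1)*(v^3 - v^2 - 9*v + 9) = (v + 1)*(v + 3)*(v^2 - 4*v + 3) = (v - 3)*(v + 1)*(v + 3)*(v - 1)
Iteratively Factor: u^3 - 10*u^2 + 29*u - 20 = (u - 4)*(u^2 - 6*u + 5) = (u - 5)*(u - 4)*(u - 1)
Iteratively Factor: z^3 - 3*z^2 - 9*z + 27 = (z + 3)*(z^2 - 6*z + 9) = (z - 3)*(z + 3)*(z - 3)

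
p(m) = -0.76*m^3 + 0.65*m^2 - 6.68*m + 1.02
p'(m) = -2.28*m^2 + 1.3*m - 6.68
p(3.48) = -46.38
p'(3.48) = -29.77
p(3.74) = -54.63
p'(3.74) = -33.71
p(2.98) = -33.23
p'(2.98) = -23.05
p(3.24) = -39.65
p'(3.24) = -26.40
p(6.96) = -270.22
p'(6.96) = -108.08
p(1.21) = -7.46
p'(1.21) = -8.45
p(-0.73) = 6.54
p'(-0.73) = -8.84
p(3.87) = -59.15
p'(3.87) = -35.80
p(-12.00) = 1488.06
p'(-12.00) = -350.60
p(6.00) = -179.82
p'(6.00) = -80.96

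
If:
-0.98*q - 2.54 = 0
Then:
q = -2.59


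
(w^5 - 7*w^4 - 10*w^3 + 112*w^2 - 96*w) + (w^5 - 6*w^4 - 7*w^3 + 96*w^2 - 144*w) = 2*w^5 - 13*w^4 - 17*w^3 + 208*w^2 - 240*w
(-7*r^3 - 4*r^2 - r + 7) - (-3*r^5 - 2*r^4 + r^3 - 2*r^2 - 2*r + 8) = 3*r^5 + 2*r^4 - 8*r^3 - 2*r^2 + r - 1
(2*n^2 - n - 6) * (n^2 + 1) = 2*n^4 - n^3 - 4*n^2 - n - 6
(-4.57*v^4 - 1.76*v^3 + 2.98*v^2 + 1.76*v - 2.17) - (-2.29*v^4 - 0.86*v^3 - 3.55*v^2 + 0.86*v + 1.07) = -2.28*v^4 - 0.9*v^3 + 6.53*v^2 + 0.9*v - 3.24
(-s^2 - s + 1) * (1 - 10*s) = 10*s^3 + 9*s^2 - 11*s + 1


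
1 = 1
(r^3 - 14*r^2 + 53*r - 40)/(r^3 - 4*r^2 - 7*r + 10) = (r - 8)/(r + 2)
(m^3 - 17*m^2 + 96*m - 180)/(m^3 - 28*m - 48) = (m^2 - 11*m + 30)/(m^2 + 6*m + 8)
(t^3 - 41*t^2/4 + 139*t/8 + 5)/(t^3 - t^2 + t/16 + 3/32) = 4*(2*t^2 - 21*t + 40)/(8*t^2 - 10*t + 3)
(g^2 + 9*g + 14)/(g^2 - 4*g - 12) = (g + 7)/(g - 6)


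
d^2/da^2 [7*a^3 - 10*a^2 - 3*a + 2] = 42*a - 20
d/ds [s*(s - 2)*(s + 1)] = 3*s^2 - 2*s - 2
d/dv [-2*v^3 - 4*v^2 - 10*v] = -6*v^2 - 8*v - 10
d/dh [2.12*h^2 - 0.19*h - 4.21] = 4.24*h - 0.19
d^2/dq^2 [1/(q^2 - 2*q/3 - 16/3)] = 6*(9*q^2 - 6*q - 4*(3*q - 1)^2 - 48)/(-3*q^2 + 2*q + 16)^3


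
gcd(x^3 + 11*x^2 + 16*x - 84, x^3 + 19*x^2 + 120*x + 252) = x^2 + 13*x + 42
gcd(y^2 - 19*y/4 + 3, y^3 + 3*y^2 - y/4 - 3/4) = 1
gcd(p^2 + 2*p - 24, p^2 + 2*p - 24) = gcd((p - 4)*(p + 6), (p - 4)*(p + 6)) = p^2 + 2*p - 24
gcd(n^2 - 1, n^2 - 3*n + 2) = n - 1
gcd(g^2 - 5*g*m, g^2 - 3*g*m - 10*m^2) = g - 5*m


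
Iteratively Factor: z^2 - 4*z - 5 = (z - 5)*(z + 1)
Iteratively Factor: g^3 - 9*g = (g - 3)*(g^2 + 3*g) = (g - 3)*(g + 3)*(g)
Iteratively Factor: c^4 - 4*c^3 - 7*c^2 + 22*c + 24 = (c + 1)*(c^3 - 5*c^2 - 2*c + 24) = (c + 1)*(c + 2)*(c^2 - 7*c + 12) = (c - 4)*(c + 1)*(c + 2)*(c - 3)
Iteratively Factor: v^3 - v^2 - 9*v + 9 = (v + 3)*(v^2 - 4*v + 3) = (v - 3)*(v + 3)*(v - 1)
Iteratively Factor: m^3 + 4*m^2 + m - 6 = (m + 2)*(m^2 + 2*m - 3) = (m - 1)*(m + 2)*(m + 3)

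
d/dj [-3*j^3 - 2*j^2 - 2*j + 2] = -9*j^2 - 4*j - 2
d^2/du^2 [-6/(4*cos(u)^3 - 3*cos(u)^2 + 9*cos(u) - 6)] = 18*((-4*cos(u) + 2*cos(2*u) - 3*cos(3*u))*(4*cos(u)^3 - 3*cos(u)^2 + 9*cos(u) - 6) - 6*(4*cos(u)^2 - 2*cos(u) + 3)^2*sin(u)^2)/(4*cos(u)^3 - 3*cos(u)^2 + 9*cos(u) - 6)^3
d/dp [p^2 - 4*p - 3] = 2*p - 4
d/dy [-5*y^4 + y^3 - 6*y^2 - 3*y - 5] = -20*y^3 + 3*y^2 - 12*y - 3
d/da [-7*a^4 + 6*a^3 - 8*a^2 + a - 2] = -28*a^3 + 18*a^2 - 16*a + 1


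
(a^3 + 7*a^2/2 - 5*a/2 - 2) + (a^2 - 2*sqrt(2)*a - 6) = a^3 + 9*a^2/2 - 2*sqrt(2)*a - 5*a/2 - 8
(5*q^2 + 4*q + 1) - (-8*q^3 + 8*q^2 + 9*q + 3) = 8*q^3 - 3*q^2 - 5*q - 2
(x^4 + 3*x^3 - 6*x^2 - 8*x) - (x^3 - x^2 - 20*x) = x^4 + 2*x^3 - 5*x^2 + 12*x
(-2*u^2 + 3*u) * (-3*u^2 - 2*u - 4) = 6*u^4 - 5*u^3 + 2*u^2 - 12*u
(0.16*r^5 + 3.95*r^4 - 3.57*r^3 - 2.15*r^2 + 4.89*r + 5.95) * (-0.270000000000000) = -0.0432*r^5 - 1.0665*r^4 + 0.9639*r^3 + 0.5805*r^2 - 1.3203*r - 1.6065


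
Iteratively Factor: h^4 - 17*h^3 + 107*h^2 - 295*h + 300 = (h - 4)*(h^3 - 13*h^2 + 55*h - 75) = (h - 5)*(h - 4)*(h^2 - 8*h + 15) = (h - 5)^2*(h - 4)*(h - 3)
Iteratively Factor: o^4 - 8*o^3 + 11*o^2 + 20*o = (o - 4)*(o^3 - 4*o^2 - 5*o) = (o - 4)*(o + 1)*(o^2 - 5*o) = o*(o - 4)*(o + 1)*(o - 5)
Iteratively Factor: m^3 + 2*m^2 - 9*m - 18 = (m + 3)*(m^2 - m - 6) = (m - 3)*(m + 3)*(m + 2)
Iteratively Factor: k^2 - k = (k)*(k - 1)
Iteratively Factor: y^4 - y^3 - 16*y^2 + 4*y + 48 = (y - 2)*(y^3 + y^2 - 14*y - 24) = (y - 2)*(y + 2)*(y^2 - y - 12) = (y - 2)*(y + 2)*(y + 3)*(y - 4)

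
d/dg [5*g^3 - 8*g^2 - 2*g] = 15*g^2 - 16*g - 2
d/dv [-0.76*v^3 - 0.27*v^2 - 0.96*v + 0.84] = -2.28*v^2 - 0.54*v - 0.96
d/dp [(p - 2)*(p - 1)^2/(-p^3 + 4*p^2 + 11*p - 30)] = 32*(p - 1)/(p^4 - 4*p^3 - 26*p^2 + 60*p + 225)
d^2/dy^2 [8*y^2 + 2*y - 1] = 16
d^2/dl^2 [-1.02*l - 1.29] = 0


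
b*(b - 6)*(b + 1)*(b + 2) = b^4 - 3*b^3 - 16*b^2 - 12*b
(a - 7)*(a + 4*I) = a^2 - 7*a + 4*I*a - 28*I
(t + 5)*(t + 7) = t^2 + 12*t + 35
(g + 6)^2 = g^2 + 12*g + 36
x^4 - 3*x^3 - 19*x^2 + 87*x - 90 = (x - 3)^2*(x - 2)*(x + 5)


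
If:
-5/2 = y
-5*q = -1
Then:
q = 1/5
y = -5/2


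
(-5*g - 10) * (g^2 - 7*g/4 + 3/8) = -5*g^3 - 5*g^2/4 + 125*g/8 - 15/4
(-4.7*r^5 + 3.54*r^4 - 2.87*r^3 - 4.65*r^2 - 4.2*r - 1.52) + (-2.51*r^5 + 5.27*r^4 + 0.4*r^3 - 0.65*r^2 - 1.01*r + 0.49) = -7.21*r^5 + 8.81*r^4 - 2.47*r^3 - 5.3*r^2 - 5.21*r - 1.03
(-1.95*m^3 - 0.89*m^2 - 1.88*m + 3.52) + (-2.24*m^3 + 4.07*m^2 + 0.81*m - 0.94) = -4.19*m^3 + 3.18*m^2 - 1.07*m + 2.58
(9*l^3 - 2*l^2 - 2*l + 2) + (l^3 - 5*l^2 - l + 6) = 10*l^3 - 7*l^2 - 3*l + 8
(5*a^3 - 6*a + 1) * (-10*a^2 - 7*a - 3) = -50*a^5 - 35*a^4 + 45*a^3 + 32*a^2 + 11*a - 3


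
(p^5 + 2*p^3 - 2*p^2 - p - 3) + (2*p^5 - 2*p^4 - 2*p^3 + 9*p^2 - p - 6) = 3*p^5 - 2*p^4 + 7*p^2 - 2*p - 9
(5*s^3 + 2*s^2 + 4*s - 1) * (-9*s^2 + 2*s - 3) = -45*s^5 - 8*s^4 - 47*s^3 + 11*s^2 - 14*s + 3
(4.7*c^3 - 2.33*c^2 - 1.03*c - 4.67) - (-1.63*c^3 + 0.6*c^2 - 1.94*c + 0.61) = 6.33*c^3 - 2.93*c^2 + 0.91*c - 5.28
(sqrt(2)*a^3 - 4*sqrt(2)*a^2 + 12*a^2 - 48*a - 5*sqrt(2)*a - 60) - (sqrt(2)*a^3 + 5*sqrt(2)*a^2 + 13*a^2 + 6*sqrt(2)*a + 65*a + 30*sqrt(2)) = -9*sqrt(2)*a^2 - a^2 - 113*a - 11*sqrt(2)*a - 60 - 30*sqrt(2)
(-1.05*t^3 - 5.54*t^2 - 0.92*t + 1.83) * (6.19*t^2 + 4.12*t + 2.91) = -6.4995*t^5 - 38.6186*t^4 - 31.5751*t^3 - 8.5841*t^2 + 4.8624*t + 5.3253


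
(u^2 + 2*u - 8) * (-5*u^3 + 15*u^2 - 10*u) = -5*u^5 + 5*u^4 + 60*u^3 - 140*u^2 + 80*u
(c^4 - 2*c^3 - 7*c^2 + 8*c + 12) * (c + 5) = c^5 + 3*c^4 - 17*c^3 - 27*c^2 + 52*c + 60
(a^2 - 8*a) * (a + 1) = a^3 - 7*a^2 - 8*a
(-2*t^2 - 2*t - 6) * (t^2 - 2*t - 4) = -2*t^4 + 2*t^3 + 6*t^2 + 20*t + 24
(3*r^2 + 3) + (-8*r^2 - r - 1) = -5*r^2 - r + 2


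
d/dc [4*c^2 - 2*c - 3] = 8*c - 2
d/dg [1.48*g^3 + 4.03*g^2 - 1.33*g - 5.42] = 4.44*g^2 + 8.06*g - 1.33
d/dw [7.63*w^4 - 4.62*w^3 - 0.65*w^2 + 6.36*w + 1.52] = 30.52*w^3 - 13.86*w^2 - 1.3*w + 6.36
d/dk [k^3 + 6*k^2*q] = 3*k*(k + 4*q)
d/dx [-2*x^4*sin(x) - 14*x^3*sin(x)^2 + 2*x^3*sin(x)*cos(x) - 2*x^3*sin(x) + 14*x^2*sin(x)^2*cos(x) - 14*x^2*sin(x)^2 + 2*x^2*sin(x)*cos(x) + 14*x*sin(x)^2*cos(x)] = -2*x^4*cos(x) - 8*x^3*sin(x) - 14*x^3*sin(2*x) - 2*x^3*cos(x) + 2*x^3*cos(2*x) - 19*x^2*sin(x)/2 - 11*x^2*sin(2*x) + 21*x^2*sin(3*x)/2 + 23*x^2*cos(2*x) - 21*x^2 - 7*x*sin(x)/2 + 2*x*sin(2*x) + 21*x*sin(3*x)/2 + 7*x*cos(x) + 14*x*cos(2*x) - 7*x*cos(3*x) - 14*x + 7*cos(x)/2 - 7*cos(3*x)/2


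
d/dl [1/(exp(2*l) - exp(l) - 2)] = (1 - 2*exp(l))*exp(l)/(-exp(2*l) + exp(l) + 2)^2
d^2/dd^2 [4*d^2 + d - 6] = 8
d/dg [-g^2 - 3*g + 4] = -2*g - 3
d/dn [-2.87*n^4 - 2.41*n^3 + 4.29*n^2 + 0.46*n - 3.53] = -11.48*n^3 - 7.23*n^2 + 8.58*n + 0.46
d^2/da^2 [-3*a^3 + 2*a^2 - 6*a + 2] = 4 - 18*a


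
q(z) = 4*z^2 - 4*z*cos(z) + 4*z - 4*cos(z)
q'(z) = 4*z*sin(z) + 8*z + 4*sin(z) - 4*cos(z) + 4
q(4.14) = 96.25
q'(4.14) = 22.00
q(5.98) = 140.32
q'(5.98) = 39.69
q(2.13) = 33.31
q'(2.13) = 33.77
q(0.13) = -3.89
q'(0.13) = 1.66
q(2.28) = 38.46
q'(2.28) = 34.80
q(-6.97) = 184.91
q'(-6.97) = -39.71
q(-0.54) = -2.57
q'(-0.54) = -4.70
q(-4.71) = 69.86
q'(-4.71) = -48.51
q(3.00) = 63.84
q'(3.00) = 34.22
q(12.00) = 580.12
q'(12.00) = 68.72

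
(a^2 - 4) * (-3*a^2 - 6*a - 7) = -3*a^4 - 6*a^3 + 5*a^2 + 24*a + 28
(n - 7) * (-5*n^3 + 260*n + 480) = -5*n^4 + 35*n^3 + 260*n^2 - 1340*n - 3360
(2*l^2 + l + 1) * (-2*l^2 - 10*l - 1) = -4*l^4 - 22*l^3 - 14*l^2 - 11*l - 1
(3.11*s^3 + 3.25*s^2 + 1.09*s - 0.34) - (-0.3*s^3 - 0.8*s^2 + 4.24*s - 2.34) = 3.41*s^3 + 4.05*s^2 - 3.15*s + 2.0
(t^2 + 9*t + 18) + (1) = t^2 + 9*t + 19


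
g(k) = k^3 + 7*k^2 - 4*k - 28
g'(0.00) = -4.00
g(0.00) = -28.00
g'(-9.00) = 113.00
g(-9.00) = -154.00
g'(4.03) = 101.14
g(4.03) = 135.02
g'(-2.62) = -20.09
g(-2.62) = 12.55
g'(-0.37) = -8.77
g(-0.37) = -25.61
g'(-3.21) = -18.03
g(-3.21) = 23.89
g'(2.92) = 62.46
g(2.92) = 44.90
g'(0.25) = -0.31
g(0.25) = -28.55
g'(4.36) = 114.07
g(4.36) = 170.51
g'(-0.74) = -12.72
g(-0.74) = -21.61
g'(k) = 3*k^2 + 14*k - 4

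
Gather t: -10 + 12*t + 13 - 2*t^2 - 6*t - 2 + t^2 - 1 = -t^2 + 6*t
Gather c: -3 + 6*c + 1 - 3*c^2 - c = -3*c^2 + 5*c - 2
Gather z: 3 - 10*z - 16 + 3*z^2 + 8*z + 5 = 3*z^2 - 2*z - 8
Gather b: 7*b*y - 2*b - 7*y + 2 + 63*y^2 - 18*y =b*(7*y - 2) + 63*y^2 - 25*y + 2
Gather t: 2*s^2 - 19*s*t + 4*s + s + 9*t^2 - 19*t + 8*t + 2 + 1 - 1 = 2*s^2 + 5*s + 9*t^2 + t*(-19*s - 11) + 2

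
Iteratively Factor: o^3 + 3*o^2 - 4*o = (o - 1)*(o^2 + 4*o) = (o - 1)*(o + 4)*(o)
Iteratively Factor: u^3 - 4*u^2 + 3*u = (u - 3)*(u^2 - u) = u*(u - 3)*(u - 1)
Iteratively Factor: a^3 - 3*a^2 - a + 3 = (a + 1)*(a^2 - 4*a + 3) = (a - 3)*(a + 1)*(a - 1)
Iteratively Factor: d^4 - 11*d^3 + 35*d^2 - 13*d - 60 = (d - 4)*(d^3 - 7*d^2 + 7*d + 15) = (d - 4)*(d - 3)*(d^2 - 4*d - 5) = (d - 5)*(d - 4)*(d - 3)*(d + 1)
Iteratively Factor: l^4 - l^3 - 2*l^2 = (l - 2)*(l^3 + l^2) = l*(l - 2)*(l^2 + l) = l^2*(l - 2)*(l + 1)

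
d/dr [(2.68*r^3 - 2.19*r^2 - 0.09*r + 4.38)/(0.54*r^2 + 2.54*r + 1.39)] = (1.4472*r^4 + 13.6144*r^3 + 5.6616*r^2 - 10.8186*r - 11.2503)/(0.2916*r^4 + 2.7432*r^3 + 7.9528*r^2 + 7.0612*r + 1.9321)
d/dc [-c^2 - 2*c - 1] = -2*c - 2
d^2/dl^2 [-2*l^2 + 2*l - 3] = -4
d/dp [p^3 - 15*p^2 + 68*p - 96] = 3*p^2 - 30*p + 68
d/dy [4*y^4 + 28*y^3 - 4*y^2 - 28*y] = 16*y^3 + 84*y^2 - 8*y - 28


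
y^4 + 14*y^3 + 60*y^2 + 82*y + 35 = (y + 1)^2*(y + 5)*(y + 7)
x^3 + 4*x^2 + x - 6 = (x - 1)*(x + 2)*(x + 3)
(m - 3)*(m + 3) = m^2 - 9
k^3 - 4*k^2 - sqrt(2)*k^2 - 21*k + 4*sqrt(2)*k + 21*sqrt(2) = (k - 7)*(k + 3)*(k - sqrt(2))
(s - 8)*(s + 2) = s^2 - 6*s - 16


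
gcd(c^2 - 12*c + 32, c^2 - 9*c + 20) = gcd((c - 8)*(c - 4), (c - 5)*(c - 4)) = c - 4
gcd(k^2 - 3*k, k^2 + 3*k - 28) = 1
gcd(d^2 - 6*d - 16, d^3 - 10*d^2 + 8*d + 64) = d^2 - 6*d - 16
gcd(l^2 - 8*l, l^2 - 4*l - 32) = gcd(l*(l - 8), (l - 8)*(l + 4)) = l - 8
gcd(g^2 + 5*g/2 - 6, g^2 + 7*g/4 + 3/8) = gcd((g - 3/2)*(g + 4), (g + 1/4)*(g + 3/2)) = 1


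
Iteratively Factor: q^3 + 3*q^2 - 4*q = (q)*(q^2 + 3*q - 4) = q*(q - 1)*(q + 4)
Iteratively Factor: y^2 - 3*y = (y)*(y - 3)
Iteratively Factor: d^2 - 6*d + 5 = (d - 1)*(d - 5)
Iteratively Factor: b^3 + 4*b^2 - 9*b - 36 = (b + 3)*(b^2 + b - 12) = (b - 3)*(b + 3)*(b + 4)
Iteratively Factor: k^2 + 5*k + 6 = (k + 3)*(k + 2)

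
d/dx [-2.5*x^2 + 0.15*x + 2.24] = 0.15 - 5.0*x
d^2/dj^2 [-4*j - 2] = 0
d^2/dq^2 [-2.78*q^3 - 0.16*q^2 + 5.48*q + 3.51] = -16.68*q - 0.32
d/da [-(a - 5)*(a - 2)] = 7 - 2*a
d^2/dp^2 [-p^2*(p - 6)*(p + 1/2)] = -12*p^2 + 33*p + 6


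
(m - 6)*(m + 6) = m^2 - 36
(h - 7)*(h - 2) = h^2 - 9*h + 14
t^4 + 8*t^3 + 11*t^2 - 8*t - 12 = (t - 1)*(t + 1)*(t + 2)*(t + 6)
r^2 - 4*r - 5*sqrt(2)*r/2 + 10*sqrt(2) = (r - 4)*(r - 5*sqrt(2)/2)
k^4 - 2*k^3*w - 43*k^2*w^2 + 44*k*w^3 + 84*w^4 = (k - 7*w)*(k - 2*w)*(k + w)*(k + 6*w)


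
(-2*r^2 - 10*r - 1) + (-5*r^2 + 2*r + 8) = -7*r^2 - 8*r + 7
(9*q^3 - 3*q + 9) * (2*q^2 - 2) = 18*q^5 - 24*q^3 + 18*q^2 + 6*q - 18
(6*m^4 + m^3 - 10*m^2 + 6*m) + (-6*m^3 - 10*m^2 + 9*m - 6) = 6*m^4 - 5*m^3 - 20*m^2 + 15*m - 6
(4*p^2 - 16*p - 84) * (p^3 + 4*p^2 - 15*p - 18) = 4*p^5 - 208*p^3 - 168*p^2 + 1548*p + 1512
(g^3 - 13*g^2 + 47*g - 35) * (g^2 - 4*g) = g^5 - 17*g^4 + 99*g^3 - 223*g^2 + 140*g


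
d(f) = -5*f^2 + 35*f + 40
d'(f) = 35 - 10*f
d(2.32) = 94.29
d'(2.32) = 11.80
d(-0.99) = 0.45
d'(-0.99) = 44.90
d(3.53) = 101.25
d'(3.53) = -0.30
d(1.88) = 88.13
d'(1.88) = 16.20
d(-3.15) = -119.86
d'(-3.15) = 66.50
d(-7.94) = -553.12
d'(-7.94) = 114.40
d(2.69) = 97.97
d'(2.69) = 8.10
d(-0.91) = 4.01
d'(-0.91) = 44.10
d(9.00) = -50.00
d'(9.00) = -55.00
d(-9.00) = -680.00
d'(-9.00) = 125.00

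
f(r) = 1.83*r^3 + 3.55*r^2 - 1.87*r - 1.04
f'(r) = 5.49*r^2 + 7.1*r - 1.87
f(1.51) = 10.53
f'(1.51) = 21.37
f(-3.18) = -18.04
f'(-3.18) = 31.07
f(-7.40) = -534.36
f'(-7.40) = 246.22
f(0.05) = -1.12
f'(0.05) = -1.50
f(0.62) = -0.40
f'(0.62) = 4.64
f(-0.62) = 1.05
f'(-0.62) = -4.16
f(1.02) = 2.69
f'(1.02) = 11.08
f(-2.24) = 0.39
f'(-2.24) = 9.77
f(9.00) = 1603.75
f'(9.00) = 506.72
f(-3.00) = -12.89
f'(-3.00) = 26.24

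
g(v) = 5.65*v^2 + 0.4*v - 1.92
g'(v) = 11.3*v + 0.4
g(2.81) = 43.82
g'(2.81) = 32.15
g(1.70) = 15.09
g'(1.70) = 19.61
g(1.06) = 4.85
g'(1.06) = 12.38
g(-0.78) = 1.21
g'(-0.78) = -8.41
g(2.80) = 43.50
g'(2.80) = 32.04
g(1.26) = 7.55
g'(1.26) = 14.64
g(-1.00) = 3.33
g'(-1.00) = -10.90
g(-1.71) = 13.92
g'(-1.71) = -18.92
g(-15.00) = 1263.33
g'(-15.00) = -169.10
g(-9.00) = 452.13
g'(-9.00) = -101.30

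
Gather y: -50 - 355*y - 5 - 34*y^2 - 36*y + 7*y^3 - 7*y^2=7*y^3 - 41*y^2 - 391*y - 55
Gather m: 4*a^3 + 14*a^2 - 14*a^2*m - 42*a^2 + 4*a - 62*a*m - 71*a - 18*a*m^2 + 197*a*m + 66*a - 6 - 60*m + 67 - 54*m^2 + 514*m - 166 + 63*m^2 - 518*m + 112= 4*a^3 - 28*a^2 - a + m^2*(9 - 18*a) + m*(-14*a^2 + 135*a - 64) + 7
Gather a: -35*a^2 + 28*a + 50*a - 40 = -35*a^2 + 78*a - 40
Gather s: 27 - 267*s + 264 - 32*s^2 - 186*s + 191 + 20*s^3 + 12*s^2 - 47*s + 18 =20*s^3 - 20*s^2 - 500*s + 500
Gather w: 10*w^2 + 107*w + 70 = 10*w^2 + 107*w + 70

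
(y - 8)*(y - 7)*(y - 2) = y^3 - 17*y^2 + 86*y - 112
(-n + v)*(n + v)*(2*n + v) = -2*n^3 - n^2*v + 2*n*v^2 + v^3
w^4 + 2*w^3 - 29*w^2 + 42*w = w*(w - 3)*(w - 2)*(w + 7)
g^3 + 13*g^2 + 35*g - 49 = (g - 1)*(g + 7)^2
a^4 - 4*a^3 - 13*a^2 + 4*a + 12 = (a - 6)*(a - 1)*(a + 1)*(a + 2)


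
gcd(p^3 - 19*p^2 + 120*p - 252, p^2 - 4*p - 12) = p - 6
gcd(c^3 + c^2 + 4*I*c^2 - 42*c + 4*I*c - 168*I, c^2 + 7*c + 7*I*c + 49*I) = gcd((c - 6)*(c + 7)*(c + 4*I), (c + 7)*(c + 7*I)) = c + 7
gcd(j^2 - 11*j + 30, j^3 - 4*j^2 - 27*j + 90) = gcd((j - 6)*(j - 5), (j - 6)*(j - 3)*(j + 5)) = j - 6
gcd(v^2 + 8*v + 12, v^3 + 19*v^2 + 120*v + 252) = v + 6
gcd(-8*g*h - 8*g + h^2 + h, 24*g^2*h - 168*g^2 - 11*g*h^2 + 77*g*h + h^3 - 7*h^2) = 8*g - h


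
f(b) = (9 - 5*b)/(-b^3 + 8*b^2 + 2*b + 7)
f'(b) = (9 - 5*b)*(3*b^2 - 16*b - 2)/(-b^3 + 8*b^2 + 2*b + 7)^2 - 5/(-b^3 + 8*b^2 + 2*b + 7) = (-10*b^3 + 67*b^2 - 144*b - 53)/(b^6 - 16*b^5 + 60*b^4 + 18*b^3 + 116*b^2 + 28*b + 49)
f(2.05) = -0.03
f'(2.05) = -0.12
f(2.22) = -0.05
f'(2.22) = -0.10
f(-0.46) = 1.44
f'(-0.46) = 0.46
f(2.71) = -0.09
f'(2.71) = -0.06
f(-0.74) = 1.23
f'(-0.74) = 0.89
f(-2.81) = 0.27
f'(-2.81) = 0.15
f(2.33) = -0.06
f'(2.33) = -0.08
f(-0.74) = 1.23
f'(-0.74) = 0.89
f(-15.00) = 0.02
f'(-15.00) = 0.00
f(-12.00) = 0.02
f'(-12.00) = 0.00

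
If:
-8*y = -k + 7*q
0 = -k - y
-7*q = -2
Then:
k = 2/9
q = 2/7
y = -2/9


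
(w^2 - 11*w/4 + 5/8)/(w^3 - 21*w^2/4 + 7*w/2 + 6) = (8*w^2 - 22*w + 5)/(2*(4*w^3 - 21*w^2 + 14*w + 24))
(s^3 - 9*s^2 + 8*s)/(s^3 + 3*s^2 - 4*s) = (s - 8)/(s + 4)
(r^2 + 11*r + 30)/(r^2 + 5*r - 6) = (r + 5)/(r - 1)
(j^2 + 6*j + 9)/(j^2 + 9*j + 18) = (j + 3)/(j + 6)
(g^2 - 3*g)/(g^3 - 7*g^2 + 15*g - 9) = g/(g^2 - 4*g + 3)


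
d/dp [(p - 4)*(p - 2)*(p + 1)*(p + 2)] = 4*p^3 - 9*p^2 - 16*p + 12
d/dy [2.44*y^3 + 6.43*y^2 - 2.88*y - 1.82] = 7.32*y^2 + 12.86*y - 2.88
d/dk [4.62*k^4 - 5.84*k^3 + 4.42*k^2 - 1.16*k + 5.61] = 18.48*k^3 - 17.52*k^2 + 8.84*k - 1.16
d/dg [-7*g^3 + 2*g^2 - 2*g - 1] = -21*g^2 + 4*g - 2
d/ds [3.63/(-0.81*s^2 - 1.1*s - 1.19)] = (5.8806*s + 3.993)/(0.81*s^2 + 1.1*s + 1.19)^2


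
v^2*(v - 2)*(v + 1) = v^4 - v^3 - 2*v^2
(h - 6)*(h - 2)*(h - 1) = h^3 - 9*h^2 + 20*h - 12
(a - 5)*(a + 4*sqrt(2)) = a^2 - 5*a + 4*sqrt(2)*a - 20*sqrt(2)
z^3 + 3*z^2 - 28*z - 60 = (z - 5)*(z + 2)*(z + 6)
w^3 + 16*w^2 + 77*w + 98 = (w + 2)*(w + 7)^2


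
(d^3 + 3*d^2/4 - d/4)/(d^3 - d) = (d - 1/4)/(d - 1)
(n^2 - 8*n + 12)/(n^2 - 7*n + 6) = (n - 2)/(n - 1)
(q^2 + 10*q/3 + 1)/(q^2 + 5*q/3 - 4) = (3*q + 1)/(3*q - 4)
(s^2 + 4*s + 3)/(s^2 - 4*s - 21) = (s + 1)/(s - 7)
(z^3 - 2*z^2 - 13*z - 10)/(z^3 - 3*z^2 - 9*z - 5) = (z + 2)/(z + 1)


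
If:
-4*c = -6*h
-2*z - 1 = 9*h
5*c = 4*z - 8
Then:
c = -10/17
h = -20/51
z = 43/34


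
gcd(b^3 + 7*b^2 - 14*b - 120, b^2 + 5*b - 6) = b + 6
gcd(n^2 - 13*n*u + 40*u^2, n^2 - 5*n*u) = -n + 5*u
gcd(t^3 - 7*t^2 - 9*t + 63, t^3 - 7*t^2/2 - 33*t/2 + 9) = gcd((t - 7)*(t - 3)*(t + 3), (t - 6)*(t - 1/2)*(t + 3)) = t + 3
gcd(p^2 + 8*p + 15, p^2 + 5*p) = p + 5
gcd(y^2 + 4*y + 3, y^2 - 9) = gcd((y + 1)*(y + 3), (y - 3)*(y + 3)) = y + 3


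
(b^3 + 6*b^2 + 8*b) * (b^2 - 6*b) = b^5 - 28*b^3 - 48*b^2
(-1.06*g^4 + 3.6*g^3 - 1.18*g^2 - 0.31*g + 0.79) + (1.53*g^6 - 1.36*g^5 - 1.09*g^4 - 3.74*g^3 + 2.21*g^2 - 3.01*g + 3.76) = 1.53*g^6 - 1.36*g^5 - 2.15*g^4 - 0.14*g^3 + 1.03*g^2 - 3.32*g + 4.55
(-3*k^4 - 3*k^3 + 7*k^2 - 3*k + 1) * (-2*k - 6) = 6*k^5 + 24*k^4 + 4*k^3 - 36*k^2 + 16*k - 6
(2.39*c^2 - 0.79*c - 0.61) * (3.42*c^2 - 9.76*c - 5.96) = 8.1738*c^4 - 26.0282*c^3 - 8.6202*c^2 + 10.662*c + 3.6356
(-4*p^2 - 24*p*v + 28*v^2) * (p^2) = -4*p^4 - 24*p^3*v + 28*p^2*v^2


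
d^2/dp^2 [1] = 0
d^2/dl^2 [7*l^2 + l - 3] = 14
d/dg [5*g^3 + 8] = 15*g^2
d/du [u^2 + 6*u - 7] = 2*u + 6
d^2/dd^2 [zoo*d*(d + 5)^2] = zoo*(d + 1)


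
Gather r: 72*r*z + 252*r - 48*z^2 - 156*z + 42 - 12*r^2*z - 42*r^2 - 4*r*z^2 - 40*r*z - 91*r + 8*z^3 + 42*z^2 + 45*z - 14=r^2*(-12*z - 42) + r*(-4*z^2 + 32*z + 161) + 8*z^3 - 6*z^2 - 111*z + 28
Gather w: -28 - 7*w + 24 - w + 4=-8*w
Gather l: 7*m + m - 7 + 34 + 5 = 8*m + 32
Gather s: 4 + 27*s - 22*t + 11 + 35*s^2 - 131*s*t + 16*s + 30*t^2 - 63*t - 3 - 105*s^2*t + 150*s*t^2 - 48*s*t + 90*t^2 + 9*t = s^2*(35 - 105*t) + s*(150*t^2 - 179*t + 43) + 120*t^2 - 76*t + 12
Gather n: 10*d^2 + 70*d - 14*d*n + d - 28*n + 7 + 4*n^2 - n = 10*d^2 + 71*d + 4*n^2 + n*(-14*d - 29) + 7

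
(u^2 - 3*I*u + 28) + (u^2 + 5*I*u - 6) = 2*u^2 + 2*I*u + 22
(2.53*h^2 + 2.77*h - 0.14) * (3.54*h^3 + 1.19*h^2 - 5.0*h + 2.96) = 8.9562*h^5 + 12.8165*h^4 - 9.8493*h^3 - 6.5278*h^2 + 8.8992*h - 0.4144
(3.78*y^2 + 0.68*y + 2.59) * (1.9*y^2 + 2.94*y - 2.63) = 7.182*y^4 + 12.4052*y^3 - 3.0212*y^2 + 5.8262*y - 6.8117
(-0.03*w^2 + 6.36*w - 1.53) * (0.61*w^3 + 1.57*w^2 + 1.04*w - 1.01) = -0.0183*w^5 + 3.8325*w^4 + 9.0207*w^3 + 4.2426*w^2 - 8.0148*w + 1.5453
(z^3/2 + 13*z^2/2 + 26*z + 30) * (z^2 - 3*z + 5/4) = z^5/2 + 5*z^4 + 57*z^3/8 - 319*z^2/8 - 115*z/2 + 75/2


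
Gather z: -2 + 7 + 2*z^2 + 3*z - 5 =2*z^2 + 3*z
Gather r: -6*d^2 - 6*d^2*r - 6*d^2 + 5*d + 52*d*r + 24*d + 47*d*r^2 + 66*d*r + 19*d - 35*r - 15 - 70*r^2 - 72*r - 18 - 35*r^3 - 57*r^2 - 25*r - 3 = -12*d^2 + 48*d - 35*r^3 + r^2*(47*d - 127) + r*(-6*d^2 + 118*d - 132) - 36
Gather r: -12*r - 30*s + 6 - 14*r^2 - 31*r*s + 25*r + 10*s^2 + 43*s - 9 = -14*r^2 + r*(13 - 31*s) + 10*s^2 + 13*s - 3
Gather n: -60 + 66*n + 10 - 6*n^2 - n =-6*n^2 + 65*n - 50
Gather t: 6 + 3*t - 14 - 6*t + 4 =-3*t - 4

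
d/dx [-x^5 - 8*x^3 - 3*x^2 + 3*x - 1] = -5*x^4 - 24*x^2 - 6*x + 3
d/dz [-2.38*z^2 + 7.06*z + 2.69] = 7.06 - 4.76*z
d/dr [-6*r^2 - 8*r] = -12*r - 8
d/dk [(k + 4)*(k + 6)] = 2*k + 10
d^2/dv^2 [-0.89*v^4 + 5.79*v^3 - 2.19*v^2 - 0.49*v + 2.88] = -10.68*v^2 + 34.74*v - 4.38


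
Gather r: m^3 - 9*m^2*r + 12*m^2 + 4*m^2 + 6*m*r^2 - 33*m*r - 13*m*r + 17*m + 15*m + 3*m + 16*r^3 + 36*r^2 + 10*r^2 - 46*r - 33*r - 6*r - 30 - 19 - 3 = m^3 + 16*m^2 + 35*m + 16*r^3 + r^2*(6*m + 46) + r*(-9*m^2 - 46*m - 85) - 52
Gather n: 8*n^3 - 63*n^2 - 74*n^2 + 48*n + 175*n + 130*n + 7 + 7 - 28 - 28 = 8*n^3 - 137*n^2 + 353*n - 42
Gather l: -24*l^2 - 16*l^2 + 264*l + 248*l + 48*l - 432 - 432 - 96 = -40*l^2 + 560*l - 960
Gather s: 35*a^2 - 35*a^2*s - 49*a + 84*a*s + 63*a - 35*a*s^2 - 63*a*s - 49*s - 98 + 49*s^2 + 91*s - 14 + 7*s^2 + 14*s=35*a^2 + 14*a + s^2*(56 - 35*a) + s*(-35*a^2 + 21*a + 56) - 112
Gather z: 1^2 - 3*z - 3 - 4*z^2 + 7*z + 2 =-4*z^2 + 4*z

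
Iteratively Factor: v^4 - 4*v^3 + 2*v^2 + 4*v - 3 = (v - 3)*(v^3 - v^2 - v + 1) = (v - 3)*(v + 1)*(v^2 - 2*v + 1) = (v - 3)*(v - 1)*(v + 1)*(v - 1)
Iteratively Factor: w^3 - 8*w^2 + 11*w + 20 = (w + 1)*(w^2 - 9*w + 20) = (w - 4)*(w + 1)*(w - 5)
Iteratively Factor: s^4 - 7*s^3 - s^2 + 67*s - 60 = (s + 3)*(s^3 - 10*s^2 + 29*s - 20) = (s - 4)*(s + 3)*(s^2 - 6*s + 5) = (s - 4)*(s - 1)*(s + 3)*(s - 5)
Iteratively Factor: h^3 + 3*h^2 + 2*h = (h + 1)*(h^2 + 2*h) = (h + 1)*(h + 2)*(h)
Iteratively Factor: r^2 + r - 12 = (r - 3)*(r + 4)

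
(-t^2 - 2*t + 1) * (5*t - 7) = -5*t^3 - 3*t^2 + 19*t - 7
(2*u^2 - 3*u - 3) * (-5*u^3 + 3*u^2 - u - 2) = -10*u^5 + 21*u^4 + 4*u^3 - 10*u^2 + 9*u + 6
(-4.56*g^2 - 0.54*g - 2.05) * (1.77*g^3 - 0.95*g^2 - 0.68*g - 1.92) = -8.0712*g^5 + 3.3762*g^4 - 0.0146999999999999*g^3 + 11.0699*g^2 + 2.4308*g + 3.936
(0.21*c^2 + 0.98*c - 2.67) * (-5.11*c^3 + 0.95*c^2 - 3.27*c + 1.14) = -1.0731*c^5 - 4.8083*c^4 + 13.888*c^3 - 5.5017*c^2 + 9.8481*c - 3.0438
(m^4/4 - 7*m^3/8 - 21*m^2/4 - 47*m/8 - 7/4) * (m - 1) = m^5/4 - 9*m^4/8 - 35*m^3/8 - 5*m^2/8 + 33*m/8 + 7/4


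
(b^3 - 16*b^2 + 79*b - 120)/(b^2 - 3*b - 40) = (b^2 - 8*b + 15)/(b + 5)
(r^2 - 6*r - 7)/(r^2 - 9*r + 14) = (r + 1)/(r - 2)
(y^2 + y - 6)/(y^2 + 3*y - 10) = (y + 3)/(y + 5)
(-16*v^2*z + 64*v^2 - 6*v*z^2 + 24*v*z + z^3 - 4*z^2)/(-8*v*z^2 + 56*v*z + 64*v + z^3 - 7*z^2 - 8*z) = (2*v*z - 8*v + z^2 - 4*z)/(z^2 - 7*z - 8)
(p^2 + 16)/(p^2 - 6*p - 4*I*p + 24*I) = (p + 4*I)/(p - 6)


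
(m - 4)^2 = m^2 - 8*m + 16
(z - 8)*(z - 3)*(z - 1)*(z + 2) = z^4 - 10*z^3 + 11*z^2 + 46*z - 48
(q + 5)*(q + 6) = q^2 + 11*q + 30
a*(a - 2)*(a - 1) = a^3 - 3*a^2 + 2*a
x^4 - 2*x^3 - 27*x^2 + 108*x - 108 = (x - 3)^2*(x - 2)*(x + 6)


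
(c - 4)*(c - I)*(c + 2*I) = c^3 - 4*c^2 + I*c^2 + 2*c - 4*I*c - 8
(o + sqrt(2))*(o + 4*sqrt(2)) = o^2 + 5*sqrt(2)*o + 8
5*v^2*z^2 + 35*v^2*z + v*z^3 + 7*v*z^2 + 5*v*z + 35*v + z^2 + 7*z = (5*v + z)*(z + 7)*(v*z + 1)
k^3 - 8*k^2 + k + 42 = (k - 7)*(k - 3)*(k + 2)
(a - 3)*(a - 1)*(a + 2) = a^3 - 2*a^2 - 5*a + 6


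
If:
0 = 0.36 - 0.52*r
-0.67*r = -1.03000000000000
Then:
No Solution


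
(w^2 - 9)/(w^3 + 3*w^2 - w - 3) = (w - 3)/(w^2 - 1)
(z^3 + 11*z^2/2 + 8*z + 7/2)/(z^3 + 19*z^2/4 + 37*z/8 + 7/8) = 4*(z + 1)/(4*z + 1)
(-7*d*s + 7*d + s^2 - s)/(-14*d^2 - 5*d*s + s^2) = (s - 1)/(2*d + s)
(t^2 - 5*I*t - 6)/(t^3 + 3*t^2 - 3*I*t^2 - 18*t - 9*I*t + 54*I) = (t - 2*I)/(t^2 + 3*t - 18)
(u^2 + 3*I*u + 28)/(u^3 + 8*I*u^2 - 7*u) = (u - 4*I)/(u*(u + I))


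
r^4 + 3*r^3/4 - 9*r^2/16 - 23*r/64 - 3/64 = (r - 3/4)*(r + 1/4)^2*(r + 1)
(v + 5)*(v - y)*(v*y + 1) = v^3*y - v^2*y^2 + 5*v^2*y + v^2 - 5*v*y^2 - v*y + 5*v - 5*y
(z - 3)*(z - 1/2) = z^2 - 7*z/2 + 3/2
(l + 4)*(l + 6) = l^2 + 10*l + 24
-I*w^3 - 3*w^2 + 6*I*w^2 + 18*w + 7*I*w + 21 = (w - 7)*(w - 3*I)*(-I*w - I)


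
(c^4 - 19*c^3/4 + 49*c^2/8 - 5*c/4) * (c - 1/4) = c^5 - 5*c^4 + 117*c^3/16 - 89*c^2/32 + 5*c/16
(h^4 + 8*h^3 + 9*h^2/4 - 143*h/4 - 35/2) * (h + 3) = h^5 + 11*h^4 + 105*h^3/4 - 29*h^2 - 499*h/4 - 105/2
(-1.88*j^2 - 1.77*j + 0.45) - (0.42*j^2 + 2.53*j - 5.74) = -2.3*j^2 - 4.3*j + 6.19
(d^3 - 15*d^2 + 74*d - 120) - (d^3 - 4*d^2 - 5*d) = -11*d^2 + 79*d - 120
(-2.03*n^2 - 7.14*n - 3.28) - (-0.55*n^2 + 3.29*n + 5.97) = -1.48*n^2 - 10.43*n - 9.25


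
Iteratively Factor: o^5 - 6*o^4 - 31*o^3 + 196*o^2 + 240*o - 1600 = (o + 4)*(o^4 - 10*o^3 + 9*o^2 + 160*o - 400) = (o + 4)^2*(o^3 - 14*o^2 + 65*o - 100) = (o - 4)*(o + 4)^2*(o^2 - 10*o + 25) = (o - 5)*(o - 4)*(o + 4)^2*(o - 5)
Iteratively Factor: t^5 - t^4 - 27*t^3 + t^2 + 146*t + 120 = (t + 1)*(t^4 - 2*t^3 - 25*t^2 + 26*t + 120) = (t + 1)*(t + 2)*(t^3 - 4*t^2 - 17*t + 60) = (t + 1)*(t + 2)*(t + 4)*(t^2 - 8*t + 15) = (t - 3)*(t + 1)*(t + 2)*(t + 4)*(t - 5)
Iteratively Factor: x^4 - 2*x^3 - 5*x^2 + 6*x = (x - 3)*(x^3 + x^2 - 2*x) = x*(x - 3)*(x^2 + x - 2) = x*(x - 3)*(x + 2)*(x - 1)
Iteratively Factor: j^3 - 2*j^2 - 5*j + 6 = (j - 3)*(j^2 + j - 2) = (j - 3)*(j - 1)*(j + 2)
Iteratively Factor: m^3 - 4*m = (m - 2)*(m^2 + 2*m) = (m - 2)*(m + 2)*(m)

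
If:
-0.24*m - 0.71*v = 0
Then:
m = -2.95833333333333*v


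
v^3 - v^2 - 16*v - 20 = (v - 5)*(v + 2)^2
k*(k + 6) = k^2 + 6*k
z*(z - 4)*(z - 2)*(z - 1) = z^4 - 7*z^3 + 14*z^2 - 8*z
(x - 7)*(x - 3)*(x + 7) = x^3 - 3*x^2 - 49*x + 147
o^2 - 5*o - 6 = (o - 6)*(o + 1)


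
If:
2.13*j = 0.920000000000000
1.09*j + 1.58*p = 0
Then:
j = 0.43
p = -0.30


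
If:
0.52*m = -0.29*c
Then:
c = -1.79310344827586*m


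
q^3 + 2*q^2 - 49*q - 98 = (q - 7)*(q + 2)*(q + 7)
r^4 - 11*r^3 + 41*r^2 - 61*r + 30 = (r - 5)*(r - 3)*(r - 2)*(r - 1)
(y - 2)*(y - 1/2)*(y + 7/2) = y^3 + y^2 - 31*y/4 + 7/2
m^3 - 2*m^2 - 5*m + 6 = (m - 3)*(m - 1)*(m + 2)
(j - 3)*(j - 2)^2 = j^3 - 7*j^2 + 16*j - 12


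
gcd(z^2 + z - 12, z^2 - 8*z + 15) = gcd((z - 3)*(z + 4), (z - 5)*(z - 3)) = z - 3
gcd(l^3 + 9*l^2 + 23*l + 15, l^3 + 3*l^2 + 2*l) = l + 1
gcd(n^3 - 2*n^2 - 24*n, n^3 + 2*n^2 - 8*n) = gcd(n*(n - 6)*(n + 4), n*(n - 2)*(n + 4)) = n^2 + 4*n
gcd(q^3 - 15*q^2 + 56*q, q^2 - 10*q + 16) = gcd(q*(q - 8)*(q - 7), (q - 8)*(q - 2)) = q - 8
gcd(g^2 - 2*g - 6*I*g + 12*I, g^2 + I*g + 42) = g - 6*I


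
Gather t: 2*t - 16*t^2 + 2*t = -16*t^2 + 4*t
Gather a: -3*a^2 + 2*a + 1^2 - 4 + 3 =-3*a^2 + 2*a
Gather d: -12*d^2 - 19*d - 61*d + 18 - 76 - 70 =-12*d^2 - 80*d - 128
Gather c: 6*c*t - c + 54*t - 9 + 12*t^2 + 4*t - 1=c*(6*t - 1) + 12*t^2 + 58*t - 10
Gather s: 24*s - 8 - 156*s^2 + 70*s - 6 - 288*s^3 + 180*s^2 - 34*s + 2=-288*s^3 + 24*s^2 + 60*s - 12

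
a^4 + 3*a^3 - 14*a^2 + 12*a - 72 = (a - 3)*(a + 6)*(a - 2*I)*(a + 2*I)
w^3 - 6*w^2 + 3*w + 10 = (w - 5)*(w - 2)*(w + 1)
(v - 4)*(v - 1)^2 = v^3 - 6*v^2 + 9*v - 4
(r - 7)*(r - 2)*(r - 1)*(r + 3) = r^4 - 7*r^3 - 7*r^2 + 55*r - 42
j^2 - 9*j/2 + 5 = (j - 5/2)*(j - 2)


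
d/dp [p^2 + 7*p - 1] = 2*p + 7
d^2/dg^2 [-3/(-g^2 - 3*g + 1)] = 6*(-g^2 - 3*g + (2*g + 3)^2 + 1)/(g^2 + 3*g - 1)^3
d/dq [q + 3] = 1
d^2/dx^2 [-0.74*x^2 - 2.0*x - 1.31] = -1.48000000000000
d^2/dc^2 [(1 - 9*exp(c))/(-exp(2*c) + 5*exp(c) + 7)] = (9*exp(4*c) + 41*exp(3*c) + 393*exp(2*c) - 368*exp(c) + 476)*exp(c)/(exp(6*c) - 15*exp(5*c) + 54*exp(4*c) + 85*exp(3*c) - 378*exp(2*c) - 735*exp(c) - 343)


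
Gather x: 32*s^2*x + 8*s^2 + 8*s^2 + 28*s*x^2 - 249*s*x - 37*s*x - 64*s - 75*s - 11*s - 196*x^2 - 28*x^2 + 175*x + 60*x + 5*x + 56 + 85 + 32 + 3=16*s^2 - 150*s + x^2*(28*s - 224) + x*(32*s^2 - 286*s + 240) + 176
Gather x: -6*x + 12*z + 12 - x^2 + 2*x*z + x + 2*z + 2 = -x^2 + x*(2*z - 5) + 14*z + 14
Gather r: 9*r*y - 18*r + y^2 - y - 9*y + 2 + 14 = r*(9*y - 18) + y^2 - 10*y + 16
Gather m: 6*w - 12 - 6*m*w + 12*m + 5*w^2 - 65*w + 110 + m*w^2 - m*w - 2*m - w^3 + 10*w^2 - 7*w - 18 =m*(w^2 - 7*w + 10) - w^3 + 15*w^2 - 66*w + 80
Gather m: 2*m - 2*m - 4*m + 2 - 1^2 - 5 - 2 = -4*m - 6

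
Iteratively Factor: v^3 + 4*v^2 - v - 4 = (v - 1)*(v^2 + 5*v + 4) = (v - 1)*(v + 1)*(v + 4)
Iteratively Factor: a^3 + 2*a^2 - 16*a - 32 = (a + 4)*(a^2 - 2*a - 8) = (a - 4)*(a + 4)*(a + 2)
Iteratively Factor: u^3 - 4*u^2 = (u - 4)*(u^2) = u*(u - 4)*(u)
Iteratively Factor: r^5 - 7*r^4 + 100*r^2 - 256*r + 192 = (r - 2)*(r^4 - 5*r^3 - 10*r^2 + 80*r - 96) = (r - 2)^2*(r^3 - 3*r^2 - 16*r + 48) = (r - 2)^2*(r + 4)*(r^2 - 7*r + 12) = (r - 3)*(r - 2)^2*(r + 4)*(r - 4)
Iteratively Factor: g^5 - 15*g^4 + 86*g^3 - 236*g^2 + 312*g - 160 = (g - 2)*(g^4 - 13*g^3 + 60*g^2 - 116*g + 80) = (g - 2)^2*(g^3 - 11*g^2 + 38*g - 40) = (g - 5)*(g - 2)^2*(g^2 - 6*g + 8) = (g - 5)*(g - 4)*(g - 2)^2*(g - 2)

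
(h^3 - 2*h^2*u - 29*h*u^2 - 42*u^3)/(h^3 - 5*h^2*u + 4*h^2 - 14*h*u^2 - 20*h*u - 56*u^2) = (h + 3*u)/(h + 4)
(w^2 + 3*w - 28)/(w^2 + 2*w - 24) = (w + 7)/(w + 6)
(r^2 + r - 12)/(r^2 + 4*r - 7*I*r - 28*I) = (r - 3)/(r - 7*I)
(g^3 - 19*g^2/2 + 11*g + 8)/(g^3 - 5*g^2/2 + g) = (2*g^2 - 15*g - 8)/(g*(2*g - 1))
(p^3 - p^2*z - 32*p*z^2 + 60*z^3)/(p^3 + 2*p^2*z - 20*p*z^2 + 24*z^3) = (-p + 5*z)/(-p + 2*z)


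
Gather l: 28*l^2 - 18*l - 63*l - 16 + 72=28*l^2 - 81*l + 56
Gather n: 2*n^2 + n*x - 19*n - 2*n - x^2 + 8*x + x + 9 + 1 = 2*n^2 + n*(x - 21) - x^2 + 9*x + 10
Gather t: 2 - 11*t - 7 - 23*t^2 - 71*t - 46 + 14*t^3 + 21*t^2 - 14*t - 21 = 14*t^3 - 2*t^2 - 96*t - 72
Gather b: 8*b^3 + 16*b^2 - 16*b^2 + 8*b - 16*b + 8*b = 8*b^3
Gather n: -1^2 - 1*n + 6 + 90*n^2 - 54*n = 90*n^2 - 55*n + 5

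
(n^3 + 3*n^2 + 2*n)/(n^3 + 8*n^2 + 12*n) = (n + 1)/(n + 6)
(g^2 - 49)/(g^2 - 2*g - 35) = (g + 7)/(g + 5)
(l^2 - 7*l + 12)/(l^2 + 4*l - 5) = (l^2 - 7*l + 12)/(l^2 + 4*l - 5)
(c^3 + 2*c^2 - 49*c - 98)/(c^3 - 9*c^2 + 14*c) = (c^2 + 9*c + 14)/(c*(c - 2))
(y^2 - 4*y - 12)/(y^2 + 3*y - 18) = (y^2 - 4*y - 12)/(y^2 + 3*y - 18)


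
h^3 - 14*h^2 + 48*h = h*(h - 8)*(h - 6)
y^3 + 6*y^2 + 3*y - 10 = (y - 1)*(y + 2)*(y + 5)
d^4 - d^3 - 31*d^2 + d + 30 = (d - 6)*(d - 1)*(d + 1)*(d + 5)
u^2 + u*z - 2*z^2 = (u - z)*(u + 2*z)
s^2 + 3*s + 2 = (s + 1)*(s + 2)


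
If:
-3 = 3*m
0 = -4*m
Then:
No Solution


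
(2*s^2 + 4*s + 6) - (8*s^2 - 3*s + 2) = -6*s^2 + 7*s + 4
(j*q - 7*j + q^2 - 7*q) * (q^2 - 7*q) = j*q^3 - 14*j*q^2 + 49*j*q + q^4 - 14*q^3 + 49*q^2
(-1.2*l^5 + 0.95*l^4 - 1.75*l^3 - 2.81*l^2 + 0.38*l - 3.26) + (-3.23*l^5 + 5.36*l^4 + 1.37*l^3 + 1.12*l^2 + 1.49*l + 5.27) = -4.43*l^5 + 6.31*l^4 - 0.38*l^3 - 1.69*l^2 + 1.87*l + 2.01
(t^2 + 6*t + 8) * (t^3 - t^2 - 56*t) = t^5 + 5*t^4 - 54*t^3 - 344*t^2 - 448*t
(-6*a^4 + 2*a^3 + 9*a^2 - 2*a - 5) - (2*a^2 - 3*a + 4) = -6*a^4 + 2*a^3 + 7*a^2 + a - 9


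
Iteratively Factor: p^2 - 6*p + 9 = (p - 3)*(p - 3)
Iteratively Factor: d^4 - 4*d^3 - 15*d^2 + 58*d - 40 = (d - 5)*(d^3 + d^2 - 10*d + 8) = (d - 5)*(d - 1)*(d^2 + 2*d - 8) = (d - 5)*(d - 1)*(d + 4)*(d - 2)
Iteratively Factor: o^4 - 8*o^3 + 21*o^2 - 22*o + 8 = (o - 1)*(o^3 - 7*o^2 + 14*o - 8) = (o - 1)^2*(o^2 - 6*o + 8) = (o - 4)*(o - 1)^2*(o - 2)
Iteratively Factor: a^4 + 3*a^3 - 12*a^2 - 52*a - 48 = (a + 2)*(a^3 + a^2 - 14*a - 24) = (a - 4)*(a + 2)*(a^2 + 5*a + 6) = (a - 4)*(a + 2)^2*(a + 3)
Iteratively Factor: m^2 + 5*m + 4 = (m + 1)*(m + 4)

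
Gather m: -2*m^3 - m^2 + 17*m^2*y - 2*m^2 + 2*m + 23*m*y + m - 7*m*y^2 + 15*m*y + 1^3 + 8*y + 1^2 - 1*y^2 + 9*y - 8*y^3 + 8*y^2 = -2*m^3 + m^2*(17*y - 3) + m*(-7*y^2 + 38*y + 3) - 8*y^3 + 7*y^2 + 17*y + 2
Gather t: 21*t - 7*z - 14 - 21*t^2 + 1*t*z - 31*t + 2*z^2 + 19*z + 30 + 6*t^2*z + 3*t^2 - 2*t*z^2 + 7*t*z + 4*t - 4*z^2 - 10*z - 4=t^2*(6*z - 18) + t*(-2*z^2 + 8*z - 6) - 2*z^2 + 2*z + 12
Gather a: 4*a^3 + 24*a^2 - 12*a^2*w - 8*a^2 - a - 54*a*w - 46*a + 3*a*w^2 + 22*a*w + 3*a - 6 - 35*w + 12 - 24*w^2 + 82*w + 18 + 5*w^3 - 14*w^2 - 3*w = 4*a^3 + a^2*(16 - 12*w) + a*(3*w^2 - 32*w - 44) + 5*w^3 - 38*w^2 + 44*w + 24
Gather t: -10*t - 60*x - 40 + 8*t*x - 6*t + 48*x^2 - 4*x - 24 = t*(8*x - 16) + 48*x^2 - 64*x - 64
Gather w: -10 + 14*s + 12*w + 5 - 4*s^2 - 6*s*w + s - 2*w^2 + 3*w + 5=-4*s^2 + 15*s - 2*w^2 + w*(15 - 6*s)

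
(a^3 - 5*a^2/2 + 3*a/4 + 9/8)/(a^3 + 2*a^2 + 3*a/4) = (4*a^2 - 12*a + 9)/(2*a*(2*a + 3))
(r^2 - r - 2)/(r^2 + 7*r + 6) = (r - 2)/(r + 6)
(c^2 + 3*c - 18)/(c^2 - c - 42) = (c - 3)/(c - 7)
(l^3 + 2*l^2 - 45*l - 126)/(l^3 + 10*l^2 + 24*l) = (l^2 - 4*l - 21)/(l*(l + 4))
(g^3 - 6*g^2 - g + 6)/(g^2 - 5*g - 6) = g - 1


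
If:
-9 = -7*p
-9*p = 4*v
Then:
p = 9/7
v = -81/28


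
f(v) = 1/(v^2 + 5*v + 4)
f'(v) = (-2*v - 5)/(v^2 + 5*v + 4)^2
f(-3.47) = -0.76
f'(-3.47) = 1.13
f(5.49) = 0.02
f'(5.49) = -0.00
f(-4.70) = 0.39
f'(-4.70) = 0.66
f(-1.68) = -0.63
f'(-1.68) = -0.66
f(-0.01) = 0.25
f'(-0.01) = -0.32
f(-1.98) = -0.51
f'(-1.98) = -0.27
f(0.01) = 0.25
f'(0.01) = -0.31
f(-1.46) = -0.86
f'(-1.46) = -1.52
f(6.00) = 0.01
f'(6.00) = 0.00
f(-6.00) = 0.10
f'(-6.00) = 0.07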